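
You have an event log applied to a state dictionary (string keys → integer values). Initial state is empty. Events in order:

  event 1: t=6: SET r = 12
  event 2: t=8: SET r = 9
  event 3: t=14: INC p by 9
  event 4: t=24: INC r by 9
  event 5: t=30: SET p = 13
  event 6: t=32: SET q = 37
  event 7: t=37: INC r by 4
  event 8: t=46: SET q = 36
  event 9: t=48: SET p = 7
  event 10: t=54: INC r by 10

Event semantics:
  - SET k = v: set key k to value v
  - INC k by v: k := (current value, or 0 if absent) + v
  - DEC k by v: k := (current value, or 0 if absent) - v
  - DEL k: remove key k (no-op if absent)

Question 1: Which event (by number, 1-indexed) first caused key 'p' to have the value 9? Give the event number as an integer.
Looking for first event where p becomes 9:
  event 3: p (absent) -> 9  <-- first match

Answer: 3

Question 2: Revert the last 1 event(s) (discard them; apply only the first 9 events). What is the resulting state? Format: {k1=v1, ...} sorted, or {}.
Keep first 9 events (discard last 1):
  after event 1 (t=6: SET r = 12): {r=12}
  after event 2 (t=8: SET r = 9): {r=9}
  after event 3 (t=14: INC p by 9): {p=9, r=9}
  after event 4 (t=24: INC r by 9): {p=9, r=18}
  after event 5 (t=30: SET p = 13): {p=13, r=18}
  after event 6 (t=32: SET q = 37): {p=13, q=37, r=18}
  after event 7 (t=37: INC r by 4): {p=13, q=37, r=22}
  after event 8 (t=46: SET q = 36): {p=13, q=36, r=22}
  after event 9 (t=48: SET p = 7): {p=7, q=36, r=22}

Answer: {p=7, q=36, r=22}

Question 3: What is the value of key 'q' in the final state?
Track key 'q' through all 10 events:
  event 1 (t=6: SET r = 12): q unchanged
  event 2 (t=8: SET r = 9): q unchanged
  event 3 (t=14: INC p by 9): q unchanged
  event 4 (t=24: INC r by 9): q unchanged
  event 5 (t=30: SET p = 13): q unchanged
  event 6 (t=32: SET q = 37): q (absent) -> 37
  event 7 (t=37: INC r by 4): q unchanged
  event 8 (t=46: SET q = 36): q 37 -> 36
  event 9 (t=48: SET p = 7): q unchanged
  event 10 (t=54: INC r by 10): q unchanged
Final: q = 36

Answer: 36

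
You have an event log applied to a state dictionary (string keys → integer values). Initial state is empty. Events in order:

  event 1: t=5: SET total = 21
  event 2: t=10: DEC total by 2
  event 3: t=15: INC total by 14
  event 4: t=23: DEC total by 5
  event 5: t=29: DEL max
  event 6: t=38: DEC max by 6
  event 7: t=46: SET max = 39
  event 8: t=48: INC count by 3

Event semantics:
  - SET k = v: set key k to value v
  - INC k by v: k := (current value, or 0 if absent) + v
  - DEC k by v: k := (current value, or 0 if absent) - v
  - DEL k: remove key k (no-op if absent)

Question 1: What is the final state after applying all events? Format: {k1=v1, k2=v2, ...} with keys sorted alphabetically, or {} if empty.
Answer: {count=3, max=39, total=28}

Derivation:
  after event 1 (t=5: SET total = 21): {total=21}
  after event 2 (t=10: DEC total by 2): {total=19}
  after event 3 (t=15: INC total by 14): {total=33}
  after event 4 (t=23: DEC total by 5): {total=28}
  after event 5 (t=29: DEL max): {total=28}
  after event 6 (t=38: DEC max by 6): {max=-6, total=28}
  after event 7 (t=46: SET max = 39): {max=39, total=28}
  after event 8 (t=48: INC count by 3): {count=3, max=39, total=28}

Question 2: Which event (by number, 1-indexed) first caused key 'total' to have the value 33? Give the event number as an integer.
Looking for first event where total becomes 33:
  event 1: total = 21
  event 2: total = 19
  event 3: total 19 -> 33  <-- first match

Answer: 3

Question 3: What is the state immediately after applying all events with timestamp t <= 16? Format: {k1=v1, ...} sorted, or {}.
Answer: {total=33}

Derivation:
Apply events with t <= 16 (3 events):
  after event 1 (t=5: SET total = 21): {total=21}
  after event 2 (t=10: DEC total by 2): {total=19}
  after event 3 (t=15: INC total by 14): {total=33}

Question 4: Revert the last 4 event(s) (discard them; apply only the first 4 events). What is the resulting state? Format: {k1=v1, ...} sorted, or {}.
Keep first 4 events (discard last 4):
  after event 1 (t=5: SET total = 21): {total=21}
  after event 2 (t=10: DEC total by 2): {total=19}
  after event 3 (t=15: INC total by 14): {total=33}
  after event 4 (t=23: DEC total by 5): {total=28}

Answer: {total=28}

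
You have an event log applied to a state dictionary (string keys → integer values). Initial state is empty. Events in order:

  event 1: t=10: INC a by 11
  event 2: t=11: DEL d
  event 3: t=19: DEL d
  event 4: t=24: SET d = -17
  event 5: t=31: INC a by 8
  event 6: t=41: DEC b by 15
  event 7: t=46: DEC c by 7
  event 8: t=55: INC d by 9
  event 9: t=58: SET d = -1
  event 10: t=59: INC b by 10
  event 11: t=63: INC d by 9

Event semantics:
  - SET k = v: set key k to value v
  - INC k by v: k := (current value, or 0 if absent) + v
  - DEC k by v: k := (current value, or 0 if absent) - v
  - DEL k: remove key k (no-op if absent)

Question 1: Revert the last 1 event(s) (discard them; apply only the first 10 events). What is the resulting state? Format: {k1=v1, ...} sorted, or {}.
Answer: {a=19, b=-5, c=-7, d=-1}

Derivation:
Keep first 10 events (discard last 1):
  after event 1 (t=10: INC a by 11): {a=11}
  after event 2 (t=11: DEL d): {a=11}
  after event 3 (t=19: DEL d): {a=11}
  after event 4 (t=24: SET d = -17): {a=11, d=-17}
  after event 5 (t=31: INC a by 8): {a=19, d=-17}
  after event 6 (t=41: DEC b by 15): {a=19, b=-15, d=-17}
  after event 7 (t=46: DEC c by 7): {a=19, b=-15, c=-7, d=-17}
  after event 8 (t=55: INC d by 9): {a=19, b=-15, c=-7, d=-8}
  after event 9 (t=58: SET d = -1): {a=19, b=-15, c=-7, d=-1}
  after event 10 (t=59: INC b by 10): {a=19, b=-5, c=-7, d=-1}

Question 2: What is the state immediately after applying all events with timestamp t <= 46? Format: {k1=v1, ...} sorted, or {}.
Apply events with t <= 46 (7 events):
  after event 1 (t=10: INC a by 11): {a=11}
  after event 2 (t=11: DEL d): {a=11}
  after event 3 (t=19: DEL d): {a=11}
  after event 4 (t=24: SET d = -17): {a=11, d=-17}
  after event 5 (t=31: INC a by 8): {a=19, d=-17}
  after event 6 (t=41: DEC b by 15): {a=19, b=-15, d=-17}
  after event 7 (t=46: DEC c by 7): {a=19, b=-15, c=-7, d=-17}

Answer: {a=19, b=-15, c=-7, d=-17}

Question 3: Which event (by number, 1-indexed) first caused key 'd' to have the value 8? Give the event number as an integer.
Answer: 11

Derivation:
Looking for first event where d becomes 8:
  event 4: d = -17
  event 5: d = -17
  event 6: d = -17
  event 7: d = -17
  event 8: d = -8
  event 9: d = -1
  event 10: d = -1
  event 11: d -1 -> 8  <-- first match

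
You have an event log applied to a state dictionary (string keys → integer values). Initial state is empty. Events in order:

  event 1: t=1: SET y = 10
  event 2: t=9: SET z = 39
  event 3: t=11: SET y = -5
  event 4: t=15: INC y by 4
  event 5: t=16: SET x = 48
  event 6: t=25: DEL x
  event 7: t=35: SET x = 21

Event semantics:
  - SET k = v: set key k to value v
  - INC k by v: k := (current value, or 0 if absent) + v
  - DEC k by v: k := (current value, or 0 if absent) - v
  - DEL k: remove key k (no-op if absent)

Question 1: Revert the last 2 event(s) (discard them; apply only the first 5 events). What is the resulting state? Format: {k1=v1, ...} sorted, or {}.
Keep first 5 events (discard last 2):
  after event 1 (t=1: SET y = 10): {y=10}
  after event 2 (t=9: SET z = 39): {y=10, z=39}
  after event 3 (t=11: SET y = -5): {y=-5, z=39}
  after event 4 (t=15: INC y by 4): {y=-1, z=39}
  after event 5 (t=16: SET x = 48): {x=48, y=-1, z=39}

Answer: {x=48, y=-1, z=39}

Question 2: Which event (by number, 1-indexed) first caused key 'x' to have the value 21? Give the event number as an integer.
Answer: 7

Derivation:
Looking for first event where x becomes 21:
  event 5: x = 48
  event 6: x = (absent)
  event 7: x (absent) -> 21  <-- first match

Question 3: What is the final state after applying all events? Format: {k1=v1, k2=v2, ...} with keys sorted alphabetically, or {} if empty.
Answer: {x=21, y=-1, z=39}

Derivation:
  after event 1 (t=1: SET y = 10): {y=10}
  after event 2 (t=9: SET z = 39): {y=10, z=39}
  after event 3 (t=11: SET y = -5): {y=-5, z=39}
  after event 4 (t=15: INC y by 4): {y=-1, z=39}
  after event 5 (t=16: SET x = 48): {x=48, y=-1, z=39}
  after event 6 (t=25: DEL x): {y=-1, z=39}
  after event 7 (t=35: SET x = 21): {x=21, y=-1, z=39}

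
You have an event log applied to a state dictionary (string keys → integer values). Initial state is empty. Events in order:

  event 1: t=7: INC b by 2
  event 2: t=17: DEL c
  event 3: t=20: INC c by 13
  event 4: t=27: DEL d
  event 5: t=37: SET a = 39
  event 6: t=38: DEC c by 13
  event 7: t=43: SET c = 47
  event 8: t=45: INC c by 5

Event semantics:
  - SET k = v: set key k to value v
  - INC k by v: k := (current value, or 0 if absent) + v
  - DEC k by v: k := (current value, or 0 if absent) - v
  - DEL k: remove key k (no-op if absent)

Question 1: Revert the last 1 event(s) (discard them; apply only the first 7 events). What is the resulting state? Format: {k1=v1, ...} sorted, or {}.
Answer: {a=39, b=2, c=47}

Derivation:
Keep first 7 events (discard last 1):
  after event 1 (t=7: INC b by 2): {b=2}
  after event 2 (t=17: DEL c): {b=2}
  after event 3 (t=20: INC c by 13): {b=2, c=13}
  after event 4 (t=27: DEL d): {b=2, c=13}
  after event 5 (t=37: SET a = 39): {a=39, b=2, c=13}
  after event 6 (t=38: DEC c by 13): {a=39, b=2, c=0}
  after event 7 (t=43: SET c = 47): {a=39, b=2, c=47}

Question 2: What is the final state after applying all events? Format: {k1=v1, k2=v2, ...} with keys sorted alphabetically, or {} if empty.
  after event 1 (t=7: INC b by 2): {b=2}
  after event 2 (t=17: DEL c): {b=2}
  after event 3 (t=20: INC c by 13): {b=2, c=13}
  after event 4 (t=27: DEL d): {b=2, c=13}
  after event 5 (t=37: SET a = 39): {a=39, b=2, c=13}
  after event 6 (t=38: DEC c by 13): {a=39, b=2, c=0}
  after event 7 (t=43: SET c = 47): {a=39, b=2, c=47}
  after event 8 (t=45: INC c by 5): {a=39, b=2, c=52}

Answer: {a=39, b=2, c=52}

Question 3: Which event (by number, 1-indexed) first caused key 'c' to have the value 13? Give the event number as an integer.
Answer: 3

Derivation:
Looking for first event where c becomes 13:
  event 3: c (absent) -> 13  <-- first match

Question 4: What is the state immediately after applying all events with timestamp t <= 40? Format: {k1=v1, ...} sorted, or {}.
Answer: {a=39, b=2, c=0}

Derivation:
Apply events with t <= 40 (6 events):
  after event 1 (t=7: INC b by 2): {b=2}
  after event 2 (t=17: DEL c): {b=2}
  after event 3 (t=20: INC c by 13): {b=2, c=13}
  after event 4 (t=27: DEL d): {b=2, c=13}
  after event 5 (t=37: SET a = 39): {a=39, b=2, c=13}
  after event 6 (t=38: DEC c by 13): {a=39, b=2, c=0}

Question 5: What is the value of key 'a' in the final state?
Track key 'a' through all 8 events:
  event 1 (t=7: INC b by 2): a unchanged
  event 2 (t=17: DEL c): a unchanged
  event 3 (t=20: INC c by 13): a unchanged
  event 4 (t=27: DEL d): a unchanged
  event 5 (t=37: SET a = 39): a (absent) -> 39
  event 6 (t=38: DEC c by 13): a unchanged
  event 7 (t=43: SET c = 47): a unchanged
  event 8 (t=45: INC c by 5): a unchanged
Final: a = 39

Answer: 39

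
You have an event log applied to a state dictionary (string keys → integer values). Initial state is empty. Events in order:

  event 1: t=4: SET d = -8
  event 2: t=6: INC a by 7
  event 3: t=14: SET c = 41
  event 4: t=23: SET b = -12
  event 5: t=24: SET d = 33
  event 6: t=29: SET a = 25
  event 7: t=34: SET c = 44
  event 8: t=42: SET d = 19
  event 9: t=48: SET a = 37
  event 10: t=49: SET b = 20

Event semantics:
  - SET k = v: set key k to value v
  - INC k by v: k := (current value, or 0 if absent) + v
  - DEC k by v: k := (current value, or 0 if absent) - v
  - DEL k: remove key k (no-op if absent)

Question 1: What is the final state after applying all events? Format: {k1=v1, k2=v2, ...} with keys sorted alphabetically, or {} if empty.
Answer: {a=37, b=20, c=44, d=19}

Derivation:
  after event 1 (t=4: SET d = -8): {d=-8}
  after event 2 (t=6: INC a by 7): {a=7, d=-8}
  after event 3 (t=14: SET c = 41): {a=7, c=41, d=-8}
  after event 4 (t=23: SET b = -12): {a=7, b=-12, c=41, d=-8}
  after event 5 (t=24: SET d = 33): {a=7, b=-12, c=41, d=33}
  after event 6 (t=29: SET a = 25): {a=25, b=-12, c=41, d=33}
  after event 7 (t=34: SET c = 44): {a=25, b=-12, c=44, d=33}
  after event 8 (t=42: SET d = 19): {a=25, b=-12, c=44, d=19}
  after event 9 (t=48: SET a = 37): {a=37, b=-12, c=44, d=19}
  after event 10 (t=49: SET b = 20): {a=37, b=20, c=44, d=19}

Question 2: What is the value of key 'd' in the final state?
Track key 'd' through all 10 events:
  event 1 (t=4: SET d = -8): d (absent) -> -8
  event 2 (t=6: INC a by 7): d unchanged
  event 3 (t=14: SET c = 41): d unchanged
  event 4 (t=23: SET b = -12): d unchanged
  event 5 (t=24: SET d = 33): d -8 -> 33
  event 6 (t=29: SET a = 25): d unchanged
  event 7 (t=34: SET c = 44): d unchanged
  event 8 (t=42: SET d = 19): d 33 -> 19
  event 9 (t=48: SET a = 37): d unchanged
  event 10 (t=49: SET b = 20): d unchanged
Final: d = 19

Answer: 19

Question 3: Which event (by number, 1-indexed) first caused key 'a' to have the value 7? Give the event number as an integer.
Answer: 2

Derivation:
Looking for first event where a becomes 7:
  event 2: a (absent) -> 7  <-- first match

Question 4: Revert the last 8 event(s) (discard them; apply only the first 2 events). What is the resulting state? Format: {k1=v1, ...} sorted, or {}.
Keep first 2 events (discard last 8):
  after event 1 (t=4: SET d = -8): {d=-8}
  after event 2 (t=6: INC a by 7): {a=7, d=-8}

Answer: {a=7, d=-8}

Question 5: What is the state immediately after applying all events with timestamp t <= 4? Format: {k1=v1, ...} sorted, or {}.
Apply events with t <= 4 (1 events):
  after event 1 (t=4: SET d = -8): {d=-8}

Answer: {d=-8}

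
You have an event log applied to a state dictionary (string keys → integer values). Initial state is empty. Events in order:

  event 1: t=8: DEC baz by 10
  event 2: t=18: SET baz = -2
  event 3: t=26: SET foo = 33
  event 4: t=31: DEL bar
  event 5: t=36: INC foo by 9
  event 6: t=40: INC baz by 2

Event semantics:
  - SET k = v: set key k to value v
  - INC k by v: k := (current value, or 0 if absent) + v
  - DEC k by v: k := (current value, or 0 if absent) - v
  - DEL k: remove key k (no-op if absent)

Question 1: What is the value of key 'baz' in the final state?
Answer: 0

Derivation:
Track key 'baz' through all 6 events:
  event 1 (t=8: DEC baz by 10): baz (absent) -> -10
  event 2 (t=18: SET baz = -2): baz -10 -> -2
  event 3 (t=26: SET foo = 33): baz unchanged
  event 4 (t=31: DEL bar): baz unchanged
  event 5 (t=36: INC foo by 9): baz unchanged
  event 6 (t=40: INC baz by 2): baz -2 -> 0
Final: baz = 0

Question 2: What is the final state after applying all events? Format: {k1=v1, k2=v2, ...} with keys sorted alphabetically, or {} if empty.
Answer: {baz=0, foo=42}

Derivation:
  after event 1 (t=8: DEC baz by 10): {baz=-10}
  after event 2 (t=18: SET baz = -2): {baz=-2}
  after event 3 (t=26: SET foo = 33): {baz=-2, foo=33}
  after event 4 (t=31: DEL bar): {baz=-2, foo=33}
  after event 5 (t=36: INC foo by 9): {baz=-2, foo=42}
  after event 6 (t=40: INC baz by 2): {baz=0, foo=42}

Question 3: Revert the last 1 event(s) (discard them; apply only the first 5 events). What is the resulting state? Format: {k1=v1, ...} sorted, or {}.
Answer: {baz=-2, foo=42}

Derivation:
Keep first 5 events (discard last 1):
  after event 1 (t=8: DEC baz by 10): {baz=-10}
  after event 2 (t=18: SET baz = -2): {baz=-2}
  after event 3 (t=26: SET foo = 33): {baz=-2, foo=33}
  after event 4 (t=31: DEL bar): {baz=-2, foo=33}
  after event 5 (t=36: INC foo by 9): {baz=-2, foo=42}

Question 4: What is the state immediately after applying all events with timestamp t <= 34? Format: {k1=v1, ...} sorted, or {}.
Apply events with t <= 34 (4 events):
  after event 1 (t=8: DEC baz by 10): {baz=-10}
  after event 2 (t=18: SET baz = -2): {baz=-2}
  after event 3 (t=26: SET foo = 33): {baz=-2, foo=33}
  after event 4 (t=31: DEL bar): {baz=-2, foo=33}

Answer: {baz=-2, foo=33}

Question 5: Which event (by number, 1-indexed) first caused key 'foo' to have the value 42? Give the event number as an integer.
Answer: 5

Derivation:
Looking for first event where foo becomes 42:
  event 3: foo = 33
  event 4: foo = 33
  event 5: foo 33 -> 42  <-- first match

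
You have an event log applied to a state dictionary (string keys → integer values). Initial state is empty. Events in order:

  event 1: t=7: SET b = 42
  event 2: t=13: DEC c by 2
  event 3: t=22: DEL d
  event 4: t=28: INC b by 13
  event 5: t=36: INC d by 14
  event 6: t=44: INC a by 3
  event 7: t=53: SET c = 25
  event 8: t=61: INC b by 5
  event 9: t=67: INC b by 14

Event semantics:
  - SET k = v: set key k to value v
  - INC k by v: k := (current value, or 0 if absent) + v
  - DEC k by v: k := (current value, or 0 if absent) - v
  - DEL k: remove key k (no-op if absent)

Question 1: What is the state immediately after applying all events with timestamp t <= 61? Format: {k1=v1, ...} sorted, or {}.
Apply events with t <= 61 (8 events):
  after event 1 (t=7: SET b = 42): {b=42}
  after event 2 (t=13: DEC c by 2): {b=42, c=-2}
  after event 3 (t=22: DEL d): {b=42, c=-2}
  after event 4 (t=28: INC b by 13): {b=55, c=-2}
  after event 5 (t=36: INC d by 14): {b=55, c=-2, d=14}
  after event 6 (t=44: INC a by 3): {a=3, b=55, c=-2, d=14}
  after event 7 (t=53: SET c = 25): {a=3, b=55, c=25, d=14}
  after event 8 (t=61: INC b by 5): {a=3, b=60, c=25, d=14}

Answer: {a=3, b=60, c=25, d=14}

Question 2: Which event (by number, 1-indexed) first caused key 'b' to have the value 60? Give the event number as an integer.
Looking for first event where b becomes 60:
  event 1: b = 42
  event 2: b = 42
  event 3: b = 42
  event 4: b = 55
  event 5: b = 55
  event 6: b = 55
  event 7: b = 55
  event 8: b 55 -> 60  <-- first match

Answer: 8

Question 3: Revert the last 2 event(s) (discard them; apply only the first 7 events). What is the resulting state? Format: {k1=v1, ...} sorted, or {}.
Keep first 7 events (discard last 2):
  after event 1 (t=7: SET b = 42): {b=42}
  after event 2 (t=13: DEC c by 2): {b=42, c=-2}
  after event 3 (t=22: DEL d): {b=42, c=-2}
  after event 4 (t=28: INC b by 13): {b=55, c=-2}
  after event 5 (t=36: INC d by 14): {b=55, c=-2, d=14}
  after event 6 (t=44: INC a by 3): {a=3, b=55, c=-2, d=14}
  after event 7 (t=53: SET c = 25): {a=3, b=55, c=25, d=14}

Answer: {a=3, b=55, c=25, d=14}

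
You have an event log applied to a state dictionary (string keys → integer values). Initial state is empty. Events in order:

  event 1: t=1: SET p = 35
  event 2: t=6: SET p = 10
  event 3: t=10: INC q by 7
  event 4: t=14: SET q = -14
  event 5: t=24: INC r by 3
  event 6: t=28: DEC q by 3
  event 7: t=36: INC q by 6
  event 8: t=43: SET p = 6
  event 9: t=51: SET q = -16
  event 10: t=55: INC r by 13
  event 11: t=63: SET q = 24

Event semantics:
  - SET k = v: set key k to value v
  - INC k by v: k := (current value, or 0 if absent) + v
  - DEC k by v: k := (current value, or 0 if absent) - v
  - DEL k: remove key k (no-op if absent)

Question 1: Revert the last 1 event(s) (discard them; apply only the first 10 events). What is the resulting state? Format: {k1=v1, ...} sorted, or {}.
Answer: {p=6, q=-16, r=16}

Derivation:
Keep first 10 events (discard last 1):
  after event 1 (t=1: SET p = 35): {p=35}
  after event 2 (t=6: SET p = 10): {p=10}
  after event 3 (t=10: INC q by 7): {p=10, q=7}
  after event 4 (t=14: SET q = -14): {p=10, q=-14}
  after event 5 (t=24: INC r by 3): {p=10, q=-14, r=3}
  after event 6 (t=28: DEC q by 3): {p=10, q=-17, r=3}
  after event 7 (t=36: INC q by 6): {p=10, q=-11, r=3}
  after event 8 (t=43: SET p = 6): {p=6, q=-11, r=3}
  after event 9 (t=51: SET q = -16): {p=6, q=-16, r=3}
  after event 10 (t=55: INC r by 13): {p=6, q=-16, r=16}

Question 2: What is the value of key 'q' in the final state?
Track key 'q' through all 11 events:
  event 1 (t=1: SET p = 35): q unchanged
  event 2 (t=6: SET p = 10): q unchanged
  event 3 (t=10: INC q by 7): q (absent) -> 7
  event 4 (t=14: SET q = -14): q 7 -> -14
  event 5 (t=24: INC r by 3): q unchanged
  event 6 (t=28: DEC q by 3): q -14 -> -17
  event 7 (t=36: INC q by 6): q -17 -> -11
  event 8 (t=43: SET p = 6): q unchanged
  event 9 (t=51: SET q = -16): q -11 -> -16
  event 10 (t=55: INC r by 13): q unchanged
  event 11 (t=63: SET q = 24): q -16 -> 24
Final: q = 24

Answer: 24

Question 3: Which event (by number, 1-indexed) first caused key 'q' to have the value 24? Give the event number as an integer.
Answer: 11

Derivation:
Looking for first event where q becomes 24:
  event 3: q = 7
  event 4: q = -14
  event 5: q = -14
  event 6: q = -17
  event 7: q = -11
  event 8: q = -11
  event 9: q = -16
  event 10: q = -16
  event 11: q -16 -> 24  <-- first match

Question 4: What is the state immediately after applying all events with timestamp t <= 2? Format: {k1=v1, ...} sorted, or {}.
Answer: {p=35}

Derivation:
Apply events with t <= 2 (1 events):
  after event 1 (t=1: SET p = 35): {p=35}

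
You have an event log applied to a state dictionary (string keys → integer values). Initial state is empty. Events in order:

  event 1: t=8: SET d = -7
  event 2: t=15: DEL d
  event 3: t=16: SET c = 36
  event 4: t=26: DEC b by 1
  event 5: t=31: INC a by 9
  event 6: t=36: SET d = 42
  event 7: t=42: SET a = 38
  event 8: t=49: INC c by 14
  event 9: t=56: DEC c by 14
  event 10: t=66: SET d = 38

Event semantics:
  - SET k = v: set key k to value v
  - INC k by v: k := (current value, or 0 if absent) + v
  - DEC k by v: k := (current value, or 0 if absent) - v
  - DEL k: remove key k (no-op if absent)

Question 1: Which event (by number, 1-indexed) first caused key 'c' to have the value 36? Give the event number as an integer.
Looking for first event where c becomes 36:
  event 3: c (absent) -> 36  <-- first match

Answer: 3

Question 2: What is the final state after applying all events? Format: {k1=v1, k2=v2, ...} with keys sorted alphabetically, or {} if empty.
  after event 1 (t=8: SET d = -7): {d=-7}
  after event 2 (t=15: DEL d): {}
  after event 3 (t=16: SET c = 36): {c=36}
  after event 4 (t=26: DEC b by 1): {b=-1, c=36}
  after event 5 (t=31: INC a by 9): {a=9, b=-1, c=36}
  after event 6 (t=36: SET d = 42): {a=9, b=-1, c=36, d=42}
  after event 7 (t=42: SET a = 38): {a=38, b=-1, c=36, d=42}
  after event 8 (t=49: INC c by 14): {a=38, b=-1, c=50, d=42}
  after event 9 (t=56: DEC c by 14): {a=38, b=-1, c=36, d=42}
  after event 10 (t=66: SET d = 38): {a=38, b=-1, c=36, d=38}

Answer: {a=38, b=-1, c=36, d=38}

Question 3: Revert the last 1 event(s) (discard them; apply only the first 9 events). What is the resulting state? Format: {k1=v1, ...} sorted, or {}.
Keep first 9 events (discard last 1):
  after event 1 (t=8: SET d = -7): {d=-7}
  after event 2 (t=15: DEL d): {}
  after event 3 (t=16: SET c = 36): {c=36}
  after event 4 (t=26: DEC b by 1): {b=-1, c=36}
  after event 5 (t=31: INC a by 9): {a=9, b=-1, c=36}
  after event 6 (t=36: SET d = 42): {a=9, b=-1, c=36, d=42}
  after event 7 (t=42: SET a = 38): {a=38, b=-1, c=36, d=42}
  after event 8 (t=49: INC c by 14): {a=38, b=-1, c=50, d=42}
  after event 9 (t=56: DEC c by 14): {a=38, b=-1, c=36, d=42}

Answer: {a=38, b=-1, c=36, d=42}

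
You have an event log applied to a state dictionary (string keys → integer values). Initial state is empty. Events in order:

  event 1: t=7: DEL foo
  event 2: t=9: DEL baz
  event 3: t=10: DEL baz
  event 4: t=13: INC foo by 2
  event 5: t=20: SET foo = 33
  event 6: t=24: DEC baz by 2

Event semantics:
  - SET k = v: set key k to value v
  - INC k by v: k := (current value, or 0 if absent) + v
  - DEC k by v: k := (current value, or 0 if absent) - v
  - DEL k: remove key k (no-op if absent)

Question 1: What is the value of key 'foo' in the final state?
Answer: 33

Derivation:
Track key 'foo' through all 6 events:
  event 1 (t=7: DEL foo): foo (absent) -> (absent)
  event 2 (t=9: DEL baz): foo unchanged
  event 3 (t=10: DEL baz): foo unchanged
  event 4 (t=13: INC foo by 2): foo (absent) -> 2
  event 5 (t=20: SET foo = 33): foo 2 -> 33
  event 6 (t=24: DEC baz by 2): foo unchanged
Final: foo = 33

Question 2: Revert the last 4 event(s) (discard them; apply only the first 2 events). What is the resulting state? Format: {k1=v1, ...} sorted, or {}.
Keep first 2 events (discard last 4):
  after event 1 (t=7: DEL foo): {}
  after event 2 (t=9: DEL baz): {}

Answer: {}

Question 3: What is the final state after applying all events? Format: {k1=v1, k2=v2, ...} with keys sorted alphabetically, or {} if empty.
  after event 1 (t=7: DEL foo): {}
  after event 2 (t=9: DEL baz): {}
  after event 3 (t=10: DEL baz): {}
  after event 4 (t=13: INC foo by 2): {foo=2}
  after event 5 (t=20: SET foo = 33): {foo=33}
  after event 6 (t=24: DEC baz by 2): {baz=-2, foo=33}

Answer: {baz=-2, foo=33}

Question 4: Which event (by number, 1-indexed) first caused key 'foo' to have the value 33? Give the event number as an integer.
Answer: 5

Derivation:
Looking for first event where foo becomes 33:
  event 4: foo = 2
  event 5: foo 2 -> 33  <-- first match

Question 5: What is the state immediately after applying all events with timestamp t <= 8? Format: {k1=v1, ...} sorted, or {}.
Apply events with t <= 8 (1 events):
  after event 1 (t=7: DEL foo): {}

Answer: {}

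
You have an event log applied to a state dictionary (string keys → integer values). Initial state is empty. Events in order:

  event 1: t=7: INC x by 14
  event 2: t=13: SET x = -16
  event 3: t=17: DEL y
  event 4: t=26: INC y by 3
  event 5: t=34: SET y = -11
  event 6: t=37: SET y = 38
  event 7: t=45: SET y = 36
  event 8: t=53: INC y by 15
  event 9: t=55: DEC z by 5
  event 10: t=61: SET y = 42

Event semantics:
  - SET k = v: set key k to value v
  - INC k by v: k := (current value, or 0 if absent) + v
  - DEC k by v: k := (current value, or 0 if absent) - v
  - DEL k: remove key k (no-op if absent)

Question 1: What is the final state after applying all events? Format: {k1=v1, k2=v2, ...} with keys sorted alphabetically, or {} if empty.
Answer: {x=-16, y=42, z=-5}

Derivation:
  after event 1 (t=7: INC x by 14): {x=14}
  after event 2 (t=13: SET x = -16): {x=-16}
  after event 3 (t=17: DEL y): {x=-16}
  after event 4 (t=26: INC y by 3): {x=-16, y=3}
  after event 5 (t=34: SET y = -11): {x=-16, y=-11}
  after event 6 (t=37: SET y = 38): {x=-16, y=38}
  after event 7 (t=45: SET y = 36): {x=-16, y=36}
  after event 8 (t=53: INC y by 15): {x=-16, y=51}
  after event 9 (t=55: DEC z by 5): {x=-16, y=51, z=-5}
  after event 10 (t=61: SET y = 42): {x=-16, y=42, z=-5}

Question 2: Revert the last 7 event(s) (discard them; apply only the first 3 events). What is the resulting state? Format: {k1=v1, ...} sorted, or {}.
Answer: {x=-16}

Derivation:
Keep first 3 events (discard last 7):
  after event 1 (t=7: INC x by 14): {x=14}
  after event 2 (t=13: SET x = -16): {x=-16}
  after event 3 (t=17: DEL y): {x=-16}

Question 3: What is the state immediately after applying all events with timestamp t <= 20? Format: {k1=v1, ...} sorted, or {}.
Answer: {x=-16}

Derivation:
Apply events with t <= 20 (3 events):
  after event 1 (t=7: INC x by 14): {x=14}
  after event 2 (t=13: SET x = -16): {x=-16}
  after event 3 (t=17: DEL y): {x=-16}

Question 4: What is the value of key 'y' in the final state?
Answer: 42

Derivation:
Track key 'y' through all 10 events:
  event 1 (t=7: INC x by 14): y unchanged
  event 2 (t=13: SET x = -16): y unchanged
  event 3 (t=17: DEL y): y (absent) -> (absent)
  event 4 (t=26: INC y by 3): y (absent) -> 3
  event 5 (t=34: SET y = -11): y 3 -> -11
  event 6 (t=37: SET y = 38): y -11 -> 38
  event 7 (t=45: SET y = 36): y 38 -> 36
  event 8 (t=53: INC y by 15): y 36 -> 51
  event 9 (t=55: DEC z by 5): y unchanged
  event 10 (t=61: SET y = 42): y 51 -> 42
Final: y = 42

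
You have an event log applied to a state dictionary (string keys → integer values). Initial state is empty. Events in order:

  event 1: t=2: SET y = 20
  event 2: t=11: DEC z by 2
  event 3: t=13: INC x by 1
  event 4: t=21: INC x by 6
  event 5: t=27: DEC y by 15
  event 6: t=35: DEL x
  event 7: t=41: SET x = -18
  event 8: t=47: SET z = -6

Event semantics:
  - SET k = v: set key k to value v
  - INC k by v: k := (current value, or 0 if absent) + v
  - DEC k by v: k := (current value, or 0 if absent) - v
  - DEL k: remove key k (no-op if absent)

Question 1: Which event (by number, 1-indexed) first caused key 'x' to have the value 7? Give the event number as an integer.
Answer: 4

Derivation:
Looking for first event where x becomes 7:
  event 3: x = 1
  event 4: x 1 -> 7  <-- first match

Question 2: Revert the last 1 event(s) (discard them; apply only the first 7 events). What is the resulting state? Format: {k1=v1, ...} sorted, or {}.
Keep first 7 events (discard last 1):
  after event 1 (t=2: SET y = 20): {y=20}
  after event 2 (t=11: DEC z by 2): {y=20, z=-2}
  after event 3 (t=13: INC x by 1): {x=1, y=20, z=-2}
  after event 4 (t=21: INC x by 6): {x=7, y=20, z=-2}
  after event 5 (t=27: DEC y by 15): {x=7, y=5, z=-2}
  after event 6 (t=35: DEL x): {y=5, z=-2}
  after event 7 (t=41: SET x = -18): {x=-18, y=5, z=-2}

Answer: {x=-18, y=5, z=-2}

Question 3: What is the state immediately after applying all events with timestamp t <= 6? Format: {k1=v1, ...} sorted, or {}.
Apply events with t <= 6 (1 events):
  after event 1 (t=2: SET y = 20): {y=20}

Answer: {y=20}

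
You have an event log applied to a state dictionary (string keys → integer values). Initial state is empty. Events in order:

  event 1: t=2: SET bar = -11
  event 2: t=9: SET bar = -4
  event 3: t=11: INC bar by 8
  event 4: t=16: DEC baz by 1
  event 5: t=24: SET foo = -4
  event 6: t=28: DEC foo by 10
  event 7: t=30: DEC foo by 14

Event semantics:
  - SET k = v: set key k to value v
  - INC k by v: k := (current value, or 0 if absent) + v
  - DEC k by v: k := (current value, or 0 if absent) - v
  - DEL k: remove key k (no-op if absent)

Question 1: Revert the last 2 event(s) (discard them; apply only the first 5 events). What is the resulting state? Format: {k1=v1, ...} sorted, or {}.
Keep first 5 events (discard last 2):
  after event 1 (t=2: SET bar = -11): {bar=-11}
  after event 2 (t=9: SET bar = -4): {bar=-4}
  after event 3 (t=11: INC bar by 8): {bar=4}
  after event 4 (t=16: DEC baz by 1): {bar=4, baz=-1}
  after event 5 (t=24: SET foo = -4): {bar=4, baz=-1, foo=-4}

Answer: {bar=4, baz=-1, foo=-4}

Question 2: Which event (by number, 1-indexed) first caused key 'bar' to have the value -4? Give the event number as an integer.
Answer: 2

Derivation:
Looking for first event where bar becomes -4:
  event 1: bar = -11
  event 2: bar -11 -> -4  <-- first match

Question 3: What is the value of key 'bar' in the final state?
Answer: 4

Derivation:
Track key 'bar' through all 7 events:
  event 1 (t=2: SET bar = -11): bar (absent) -> -11
  event 2 (t=9: SET bar = -4): bar -11 -> -4
  event 3 (t=11: INC bar by 8): bar -4 -> 4
  event 4 (t=16: DEC baz by 1): bar unchanged
  event 5 (t=24: SET foo = -4): bar unchanged
  event 6 (t=28: DEC foo by 10): bar unchanged
  event 7 (t=30: DEC foo by 14): bar unchanged
Final: bar = 4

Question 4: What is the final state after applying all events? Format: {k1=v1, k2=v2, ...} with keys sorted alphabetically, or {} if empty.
  after event 1 (t=2: SET bar = -11): {bar=-11}
  after event 2 (t=9: SET bar = -4): {bar=-4}
  after event 3 (t=11: INC bar by 8): {bar=4}
  after event 4 (t=16: DEC baz by 1): {bar=4, baz=-1}
  after event 5 (t=24: SET foo = -4): {bar=4, baz=-1, foo=-4}
  after event 6 (t=28: DEC foo by 10): {bar=4, baz=-1, foo=-14}
  after event 7 (t=30: DEC foo by 14): {bar=4, baz=-1, foo=-28}

Answer: {bar=4, baz=-1, foo=-28}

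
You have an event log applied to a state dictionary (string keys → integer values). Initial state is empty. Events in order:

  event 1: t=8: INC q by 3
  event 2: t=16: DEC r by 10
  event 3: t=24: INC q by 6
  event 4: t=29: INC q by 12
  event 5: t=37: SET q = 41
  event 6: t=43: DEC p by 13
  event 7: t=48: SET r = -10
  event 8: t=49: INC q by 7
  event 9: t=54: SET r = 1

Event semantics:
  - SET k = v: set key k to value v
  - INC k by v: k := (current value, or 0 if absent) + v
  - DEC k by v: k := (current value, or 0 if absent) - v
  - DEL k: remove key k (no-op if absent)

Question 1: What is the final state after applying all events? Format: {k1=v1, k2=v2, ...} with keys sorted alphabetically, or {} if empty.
  after event 1 (t=8: INC q by 3): {q=3}
  after event 2 (t=16: DEC r by 10): {q=3, r=-10}
  after event 3 (t=24: INC q by 6): {q=9, r=-10}
  after event 4 (t=29: INC q by 12): {q=21, r=-10}
  after event 5 (t=37: SET q = 41): {q=41, r=-10}
  after event 6 (t=43: DEC p by 13): {p=-13, q=41, r=-10}
  after event 7 (t=48: SET r = -10): {p=-13, q=41, r=-10}
  after event 8 (t=49: INC q by 7): {p=-13, q=48, r=-10}
  after event 9 (t=54: SET r = 1): {p=-13, q=48, r=1}

Answer: {p=-13, q=48, r=1}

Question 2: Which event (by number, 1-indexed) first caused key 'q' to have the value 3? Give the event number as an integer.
Looking for first event where q becomes 3:
  event 1: q (absent) -> 3  <-- first match

Answer: 1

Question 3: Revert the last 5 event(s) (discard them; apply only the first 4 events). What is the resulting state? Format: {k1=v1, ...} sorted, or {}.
Keep first 4 events (discard last 5):
  after event 1 (t=8: INC q by 3): {q=3}
  after event 2 (t=16: DEC r by 10): {q=3, r=-10}
  after event 3 (t=24: INC q by 6): {q=9, r=-10}
  after event 4 (t=29: INC q by 12): {q=21, r=-10}

Answer: {q=21, r=-10}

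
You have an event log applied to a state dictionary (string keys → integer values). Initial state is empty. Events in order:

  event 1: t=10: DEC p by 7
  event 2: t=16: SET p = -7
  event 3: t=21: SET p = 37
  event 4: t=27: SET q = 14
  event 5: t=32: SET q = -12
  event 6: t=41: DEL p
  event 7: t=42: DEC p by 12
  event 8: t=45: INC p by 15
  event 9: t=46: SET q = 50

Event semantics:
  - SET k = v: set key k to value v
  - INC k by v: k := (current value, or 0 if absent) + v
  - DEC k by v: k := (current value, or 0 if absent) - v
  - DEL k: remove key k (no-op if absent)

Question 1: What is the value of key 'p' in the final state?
Answer: 3

Derivation:
Track key 'p' through all 9 events:
  event 1 (t=10: DEC p by 7): p (absent) -> -7
  event 2 (t=16: SET p = -7): p -7 -> -7
  event 3 (t=21: SET p = 37): p -7 -> 37
  event 4 (t=27: SET q = 14): p unchanged
  event 5 (t=32: SET q = -12): p unchanged
  event 6 (t=41: DEL p): p 37 -> (absent)
  event 7 (t=42: DEC p by 12): p (absent) -> -12
  event 8 (t=45: INC p by 15): p -12 -> 3
  event 9 (t=46: SET q = 50): p unchanged
Final: p = 3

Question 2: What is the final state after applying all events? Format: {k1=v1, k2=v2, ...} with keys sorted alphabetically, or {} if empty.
Answer: {p=3, q=50}

Derivation:
  after event 1 (t=10: DEC p by 7): {p=-7}
  after event 2 (t=16: SET p = -7): {p=-7}
  after event 3 (t=21: SET p = 37): {p=37}
  after event 4 (t=27: SET q = 14): {p=37, q=14}
  after event 5 (t=32: SET q = -12): {p=37, q=-12}
  after event 6 (t=41: DEL p): {q=-12}
  after event 7 (t=42: DEC p by 12): {p=-12, q=-12}
  after event 8 (t=45: INC p by 15): {p=3, q=-12}
  after event 9 (t=46: SET q = 50): {p=3, q=50}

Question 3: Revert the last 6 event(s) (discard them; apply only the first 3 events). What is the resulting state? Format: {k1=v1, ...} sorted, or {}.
Keep first 3 events (discard last 6):
  after event 1 (t=10: DEC p by 7): {p=-7}
  after event 2 (t=16: SET p = -7): {p=-7}
  after event 3 (t=21: SET p = 37): {p=37}

Answer: {p=37}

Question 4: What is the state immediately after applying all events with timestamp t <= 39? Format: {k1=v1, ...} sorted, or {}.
Answer: {p=37, q=-12}

Derivation:
Apply events with t <= 39 (5 events):
  after event 1 (t=10: DEC p by 7): {p=-7}
  after event 2 (t=16: SET p = -7): {p=-7}
  after event 3 (t=21: SET p = 37): {p=37}
  after event 4 (t=27: SET q = 14): {p=37, q=14}
  after event 5 (t=32: SET q = -12): {p=37, q=-12}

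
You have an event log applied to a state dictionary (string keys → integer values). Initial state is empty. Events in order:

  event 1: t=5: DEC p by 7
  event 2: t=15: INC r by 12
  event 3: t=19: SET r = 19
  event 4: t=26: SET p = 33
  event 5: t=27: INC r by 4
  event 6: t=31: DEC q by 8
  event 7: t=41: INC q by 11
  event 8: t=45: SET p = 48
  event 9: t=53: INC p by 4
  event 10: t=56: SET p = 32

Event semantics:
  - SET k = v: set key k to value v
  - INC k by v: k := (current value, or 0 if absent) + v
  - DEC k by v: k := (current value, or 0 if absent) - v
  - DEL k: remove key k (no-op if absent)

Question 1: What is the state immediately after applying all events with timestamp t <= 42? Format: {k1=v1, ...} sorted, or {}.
Apply events with t <= 42 (7 events):
  after event 1 (t=5: DEC p by 7): {p=-7}
  after event 2 (t=15: INC r by 12): {p=-7, r=12}
  after event 3 (t=19: SET r = 19): {p=-7, r=19}
  after event 4 (t=26: SET p = 33): {p=33, r=19}
  after event 5 (t=27: INC r by 4): {p=33, r=23}
  after event 6 (t=31: DEC q by 8): {p=33, q=-8, r=23}
  after event 7 (t=41: INC q by 11): {p=33, q=3, r=23}

Answer: {p=33, q=3, r=23}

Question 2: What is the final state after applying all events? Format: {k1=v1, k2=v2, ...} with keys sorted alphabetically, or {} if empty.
Answer: {p=32, q=3, r=23}

Derivation:
  after event 1 (t=5: DEC p by 7): {p=-7}
  after event 2 (t=15: INC r by 12): {p=-7, r=12}
  after event 3 (t=19: SET r = 19): {p=-7, r=19}
  after event 4 (t=26: SET p = 33): {p=33, r=19}
  after event 5 (t=27: INC r by 4): {p=33, r=23}
  after event 6 (t=31: DEC q by 8): {p=33, q=-8, r=23}
  after event 7 (t=41: INC q by 11): {p=33, q=3, r=23}
  after event 8 (t=45: SET p = 48): {p=48, q=3, r=23}
  after event 9 (t=53: INC p by 4): {p=52, q=3, r=23}
  after event 10 (t=56: SET p = 32): {p=32, q=3, r=23}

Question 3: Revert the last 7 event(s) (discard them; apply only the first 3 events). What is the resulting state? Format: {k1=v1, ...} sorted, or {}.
Keep first 3 events (discard last 7):
  after event 1 (t=5: DEC p by 7): {p=-7}
  after event 2 (t=15: INC r by 12): {p=-7, r=12}
  after event 3 (t=19: SET r = 19): {p=-7, r=19}

Answer: {p=-7, r=19}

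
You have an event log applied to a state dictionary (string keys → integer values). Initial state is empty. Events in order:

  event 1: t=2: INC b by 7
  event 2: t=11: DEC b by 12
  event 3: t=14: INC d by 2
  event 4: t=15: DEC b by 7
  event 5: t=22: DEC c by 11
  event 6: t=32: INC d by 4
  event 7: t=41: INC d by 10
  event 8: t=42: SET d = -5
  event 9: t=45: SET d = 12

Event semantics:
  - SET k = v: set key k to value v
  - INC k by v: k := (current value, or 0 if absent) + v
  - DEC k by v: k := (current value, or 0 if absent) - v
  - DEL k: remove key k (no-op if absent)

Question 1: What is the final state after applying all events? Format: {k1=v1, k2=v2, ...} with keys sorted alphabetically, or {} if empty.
Answer: {b=-12, c=-11, d=12}

Derivation:
  after event 1 (t=2: INC b by 7): {b=7}
  after event 2 (t=11: DEC b by 12): {b=-5}
  after event 3 (t=14: INC d by 2): {b=-5, d=2}
  after event 4 (t=15: DEC b by 7): {b=-12, d=2}
  after event 5 (t=22: DEC c by 11): {b=-12, c=-11, d=2}
  after event 6 (t=32: INC d by 4): {b=-12, c=-11, d=6}
  after event 7 (t=41: INC d by 10): {b=-12, c=-11, d=16}
  after event 8 (t=42: SET d = -5): {b=-12, c=-11, d=-5}
  after event 9 (t=45: SET d = 12): {b=-12, c=-11, d=12}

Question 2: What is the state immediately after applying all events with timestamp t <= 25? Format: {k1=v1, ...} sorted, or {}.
Apply events with t <= 25 (5 events):
  after event 1 (t=2: INC b by 7): {b=7}
  after event 2 (t=11: DEC b by 12): {b=-5}
  after event 3 (t=14: INC d by 2): {b=-5, d=2}
  after event 4 (t=15: DEC b by 7): {b=-12, d=2}
  after event 5 (t=22: DEC c by 11): {b=-12, c=-11, d=2}

Answer: {b=-12, c=-11, d=2}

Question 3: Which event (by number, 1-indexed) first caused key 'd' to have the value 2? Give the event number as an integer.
Answer: 3

Derivation:
Looking for first event where d becomes 2:
  event 3: d (absent) -> 2  <-- first match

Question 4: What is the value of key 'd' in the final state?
Track key 'd' through all 9 events:
  event 1 (t=2: INC b by 7): d unchanged
  event 2 (t=11: DEC b by 12): d unchanged
  event 3 (t=14: INC d by 2): d (absent) -> 2
  event 4 (t=15: DEC b by 7): d unchanged
  event 5 (t=22: DEC c by 11): d unchanged
  event 6 (t=32: INC d by 4): d 2 -> 6
  event 7 (t=41: INC d by 10): d 6 -> 16
  event 8 (t=42: SET d = -5): d 16 -> -5
  event 9 (t=45: SET d = 12): d -5 -> 12
Final: d = 12

Answer: 12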